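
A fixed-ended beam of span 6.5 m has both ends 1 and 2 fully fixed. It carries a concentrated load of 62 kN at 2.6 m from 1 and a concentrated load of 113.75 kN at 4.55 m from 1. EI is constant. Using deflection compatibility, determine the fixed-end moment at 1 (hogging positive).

Release both end moments; the primary structure is a simply-supported span 12 with redundants M_1 and M_2.
Simple-span end rotations at 1 and 2 under the given loads:
  at 1: point load 62 at a = 2.6: Pab(L + b)/(6LEI) = 167.6/EI
  at 2: point load 62 at a = 2.6: Pab(L + a)/(6LEI) = 146.7/EI
  at 1: point load 113.75 at a = 4.55: Pab(L + b)/(6LEI) = 218.7/EI
  at 2: point load 113.75 at a = 4.55: Pab(L + a)/(6LEI) = 286/EI
  θ_10 = 386.3/EI,  θ_20 = 432.6/EI
Flexibility coefficients: a unit moment at one end gives L/(3EI) there and L/(6EI) at the far end, so f₁₁ = f₂₂ = 2.167/EI and f₁₂ = f₂₁ = 1.083/EI.
Compatibility — zero rotation at each built-in end:
  2.167 M_1 + 1.083 M_2 = 386.3
  1.083 M_1 + 2.167 M_2 = 432.6
Solving the pair gives M_1 = 104.6 kN·m and M_2 = 147.4 kN·m (hogging).

M_1 = 104.6 kN·m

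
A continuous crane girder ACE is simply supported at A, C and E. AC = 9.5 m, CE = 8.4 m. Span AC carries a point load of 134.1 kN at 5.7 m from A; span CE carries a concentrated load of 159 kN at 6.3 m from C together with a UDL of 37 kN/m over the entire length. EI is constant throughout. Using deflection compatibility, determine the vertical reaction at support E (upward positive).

Insert a hinge at C; M_C is the redundant, and each span becomes simply supported.
End slopes at the hinge C, treating each span as simply supported:
  span AC: point load 134.1 at a = 5.7: Pab(L + a)/(6LEI) = 774.6/EI
  span CE: point load 159 at a = 6.3: Pab(L + b)/(6LEI) = 438.2/EI
  span CE: UDL 37: wL³/(24EI) = 913.8/EI
  relative rotation θ_0 = (774.6 + 1352)/EI = 2127/EI
A unit hogging moment at C produces rotation L₁/(3EI) + L₂/(3EI) = 5.967/EI.
Slope continuity at C: θ_0 = M_C·5.967/EI, so M_C = 2127/5.967 = 356.4 kN·m (hogging).
Span CE, ΣM about E: R_C^{CE}·8.4 = 1639 + 356.4, so R_C^{CE} = 237.6 kN and R_E = 469.8 − 237.6 = 232.2 kN.

R_E = 232.2 kN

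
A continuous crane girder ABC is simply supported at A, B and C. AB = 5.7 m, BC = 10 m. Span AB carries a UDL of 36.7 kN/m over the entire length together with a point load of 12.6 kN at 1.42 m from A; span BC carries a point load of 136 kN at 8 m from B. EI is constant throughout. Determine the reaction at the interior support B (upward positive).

Take M_B as the redundant. Released structure: two simple spans AB and BC with a hinge at B.
Discontinuity in slope at B on the released structure — sum the simple-span end rotations:
  span AB: UDL 36.7: wL³/(24EI) = 283.2/EI
  span AB: point load 12.6 at a = 1.42: Pab(L + a)/(6LEI) = 15.94/EI
  span BC: point load 136 at a = 8: Pab(L + b)/(6LEI) = 435.2/EI
  relative rotation θ_0 = (299.1 + 435.2)/EI = 734.3/EI
A unit hogging moment at B produces rotation L₁/(3EI) + L₂/(3EI) = 5.233/EI.
Slope continuity at B: θ_0 = M_B·5.233/EI, so M_B = 734.3/5.233 = 140.3 kN·m (hogging).
Span AB, ΣM about A with M_B applied at B: R_B^{AB}·5.7 = 614.1 + 140.3, so R_B^{AB} = 132.4 kN and R_A = 221.8 − 132.4 = 89.44 kN.
Span BC, ΣM about C: R_B^{BC}·10 = 272 + 140.3, so R_B^{BC} = 41.23 kN and R_C = 136 − 41.23 = 94.77 kN.
R_B = 132.4 + 41.23 = 173.6 kN.

R_B = 173.6 kN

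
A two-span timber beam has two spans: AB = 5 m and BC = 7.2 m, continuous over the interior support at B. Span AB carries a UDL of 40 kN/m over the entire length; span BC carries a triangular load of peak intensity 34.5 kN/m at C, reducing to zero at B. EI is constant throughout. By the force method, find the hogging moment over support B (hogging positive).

M_B = 112.8 kN·m

Release continuity at B by inserting a hinge; the redundant is the internal moment M_B. The primary structure is two simply-supported spans AB and BC.
Discontinuity in slope at B on the released structure — sum the simple-span end rotations:
  span AB: UDL 40: wL³/(24EI) = 208.3/EI
  span BC: triangular load, peak 34.5: 7w₀L³/(360EI) = 250.4/EI
  relative rotation θ_0 = (208.3 + 250.4)/EI = 458.7/EI
A unit hogging moment at B produces rotation L₁/(3EI) + L₂/(3EI) = 4.067/EI.
Compatibility: M_B·(L₁+L₂)/(3EI) = θ_0, giving M_B = 112.8 kN·m (hogging).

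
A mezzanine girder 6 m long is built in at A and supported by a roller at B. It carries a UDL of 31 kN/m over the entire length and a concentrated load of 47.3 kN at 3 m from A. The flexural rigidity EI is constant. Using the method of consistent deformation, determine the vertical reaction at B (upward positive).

Take the reaction at B as the redundant and release it; the primary structure is a cantilever fixed at A.
Deflection at B on the released cantilever, summing each load's contribution:
  UDL 31: wL⁴/(8EI) = 5022/EI
  point load 47.3 at a = 3: Pa²(3L − a)/(6EI) = 1064/EI
  δ_0 = 6086/EI
Flexibility coefficient — unit upward force at B: δ_{BB} = L³/(3EI) = 72/EI.
The prop prevents deflection at B: R_B = δ_0/δ_{BB} = 6086/72 = 84.53 kN.

R_B = 84.53 kN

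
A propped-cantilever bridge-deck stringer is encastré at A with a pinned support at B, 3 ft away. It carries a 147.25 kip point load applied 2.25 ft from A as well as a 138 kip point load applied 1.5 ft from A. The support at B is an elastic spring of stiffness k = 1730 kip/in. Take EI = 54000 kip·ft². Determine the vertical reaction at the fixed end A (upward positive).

Take the reaction at B as the redundant and release it; the primary structure is a cantilever fixed at A.
Primary-structure tip deflection at B by superposition:
  point load 147.25 at a = 2.25: Pa²(3L − a)/(6EI) = 838.6/EI
  point load 138 at a = 1.5: Pa²(3L − a)/(6EI) = 388.1/EI
  δ_0 = 1227/EI
Flexibility coefficient — unit upward force at B: δ_{BB} = L³/(3EI) = 9/EI.
With EI = 54000 kip·ft²: δ_0 = 0.022718 ft and δ_{BB} = 0.000167 ft/kip.
Compatibility — the spring shortens by R_B/k under the reaction it provides: δ_0 − R_B·δ_{BB} = R_B/k. With 1/k = 1/(1730×12) ft/kip = 0.000048 ft/kip, R_B = δ_0 / (δ_{BB} + 1/k) = 0.022718 / (0.000167 + 0.000048) = 105.7 kip.
Vertical equilibrium: R_A = ΣP − R_B = 285.2 − 105.7 = 179.5 kip.

R_A = 179.5 kip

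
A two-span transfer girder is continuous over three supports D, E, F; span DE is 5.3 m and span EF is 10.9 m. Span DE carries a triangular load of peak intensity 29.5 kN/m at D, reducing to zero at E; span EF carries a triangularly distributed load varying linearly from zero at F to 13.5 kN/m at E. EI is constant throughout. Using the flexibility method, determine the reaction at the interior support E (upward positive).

R_E = 99.72 kN

Insert a hinge at E; M_E is the redundant, and each span becomes simply supported.
Rotations at E on the released spans (each span's end-slope, ×1/EI):
  span DE: triangular load, peak 29.5: 7w₀L³/(360EI) = 85.4/EI
  span EF: triangular load, peak 13.5: w₀L³/(45EI) = 388.5/EI
  relative rotation θ_0 = (85.4 + 388.5)/EI = 473.9/EI
A unit hogging moment at E produces rotation L₁/(3EI) + L₂/(3EI) = 5.4/EI.
Compatibility: M_E·(L₁+L₂)/(3EI) = θ_0, giving M_E = 87.76 kN·m (hogging).
Span DE, ΣM about D with M_E applied at E: R_E^{DE}·5.3 = 138.1 + 87.76, so R_E^{DE} = 42.62 kN and R_D = 78.17 − 42.62 = 35.56 kN.
Span EF, ΣM about F: R_E^{EF}·10.9 = 534.6 + 87.76, so R_E^{EF} = 57.1 kN and R_F = 73.58 − 57.1 = 16.47 kN.
R_E = 42.62 + 57.1 = 99.72 kN.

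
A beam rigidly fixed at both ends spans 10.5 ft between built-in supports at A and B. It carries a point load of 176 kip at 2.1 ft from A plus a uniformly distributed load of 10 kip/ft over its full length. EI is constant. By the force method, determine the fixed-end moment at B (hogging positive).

Release both end moments; the primary structure is a simply-supported span AB with redundants M_A and M_B.
Simple-span end rotations at A and B under the given loads:
  at A: point load 176 at a = 2.1: Pab(L + b)/(6LEI) = 931.4/EI
  at B: point load 176 at a = 2.1: Pab(L + a)/(6LEI) = 620.9/EI
  at A: UDL 10: wL³/(24EI) = 482.3/EI
  at B: UDL 10: wL³/(24EI) = 482.3/EI
  θ_A0 = 1414/EI,  θ_B0 = 1103/EI
Flexibility coefficients: a unit moment at one end gives L/(3EI) there and L/(6EI) at the far end, so f₁₁ = f₂₂ = 3.5/EI and f₁₂ = f₂₁ = 1.75/EI.
Compatibility — zero rotation at each built-in end:
  3.5 M_A + 1.75 M_B = 1414
  1.75 M_A + 3.5 M_B = 1103
Solving the pair gives M_A = 328.4 kip·ft and M_B = 151 kip·ft (hogging).

M_B = 151 kip·ft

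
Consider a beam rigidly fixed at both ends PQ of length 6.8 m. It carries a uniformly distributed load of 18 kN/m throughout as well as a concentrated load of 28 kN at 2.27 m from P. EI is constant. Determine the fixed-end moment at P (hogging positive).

Release both end moments; the primary structure is a simply-supported span PQ with redundants M_P and M_Q.
End rotations of the released simple span under the applied load (×1/EI):
  at P: UDL 18: wL³/(24EI) = 235.8/EI
  at Q: UDL 18: wL³/(24EI) = 235.8/EI
  at P: point load 28 at a = 2.27: Pab(L + b)/(6LEI) = 79.96/EI
  at Q: point load 28 at a = 2.27: Pab(L + a)/(6LEI) = 64.01/EI
  θ_P0 = 315.8/EI,  θ_Q0 = 299.8/EI
Flexibility coefficients: a unit moment at one end gives L/(3EI) there and L/(6EI) at the far end, so f₁₁ = f₂₂ = 2.267/EI and f₁₂ = f₂₁ = 1.133/EI.
Compatibility — zero rotation at each built-in end:
  2.267 M_P + 1.133 M_Q = 315.8
  1.133 M_P + 2.267 M_Q = 299.8
Solving the pair gives M_P = 97.57 kN·m and M_Q = 83.49 kN·m (hogging).

M_P = 97.57 kN·m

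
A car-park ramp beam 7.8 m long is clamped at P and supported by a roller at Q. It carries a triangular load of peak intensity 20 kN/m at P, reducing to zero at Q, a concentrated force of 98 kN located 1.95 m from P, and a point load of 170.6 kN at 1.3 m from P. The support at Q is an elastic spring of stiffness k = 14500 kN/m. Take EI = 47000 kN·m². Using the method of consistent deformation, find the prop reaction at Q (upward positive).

R_Q = 30.12 kN

Choose R_Q as the redundant. The primary structure is the cantilever fixed at P.
Downward deflection at the released point Q due to the loads:
  triangular load, peak 20 at the fixed end: w₀L⁴/(30EI) = 2468/EI
  point load 98 at a = 1.95: Pa²(3L − a)/(6EI) = 1332/EI
  point load 170.6 at a = 1.3: Pa²(3L − a)/(6EI) = 1062/EI
  δ_0 = 4862/EI
Tip deflection under a unit load at Q: L³/(3EI) = 158.2/EI.
With EI = 47000 kN·m²: δ_0 = 0.10344 m and δ_{QQ} = 0.003366 m/kN.
Compatibility — the spring shortens by R_Q/k under the reaction it provides: δ_0 − R_Q·δ_{QQ} = R_Q/k. With 1/k = 0.000069 m/kN, R_Q = δ_0 / (δ_{QQ} + 1/k) = 0.10344 / (0.003366 + 0.000069) = 30.12 kN.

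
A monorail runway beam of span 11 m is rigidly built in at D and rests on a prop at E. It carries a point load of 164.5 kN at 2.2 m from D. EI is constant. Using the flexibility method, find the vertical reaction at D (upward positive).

Remove the prop at E; the released (primary) structure is a cantilever built in at D.
Primary-structure tip deflection at E by superposition:
  point load 164.5 at a = 2.2: Pa²(3L − a)/(6EI) = 4087/EI
Flexibility coefficient — unit upward force at E: δ_{EE} = L³/(3EI) = 443.7/EI.
The prop prevents deflection at E: R_E = δ_0/δ_{EE} = 4087/443.7 = 9.212 kN.
Vertical equilibrium: R_D = ΣP − R_E = 164.5 − 9.212 = 155.3 kN.

R_D = 155.3 kN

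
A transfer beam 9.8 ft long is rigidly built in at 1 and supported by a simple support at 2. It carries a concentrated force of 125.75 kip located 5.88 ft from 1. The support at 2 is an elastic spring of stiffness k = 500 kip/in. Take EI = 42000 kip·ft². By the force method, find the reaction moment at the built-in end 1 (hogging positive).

Take the reaction at 2 as the redundant and release it; the primary structure is a cantilever fixed at 1.
Deflection at 2 on the released cantilever, summing each load's contribution:
  point load 125.75 at a = 5.88: Pa²(3L − a)/(6EI) = 17043/EI
Flexibility coefficient — unit upward force at 2: δ_{22} = L³/(3EI) = 313.7/EI.
With EI = 42000 kip·ft²: δ_0 = 0.40579 ft and δ_{22} = 0.00747 ft/kip.
Compatibility — the spring shortens by R_2/k under the reaction it provides: δ_0 − R_2·δ_{22} = R_2/k. With 1/k = 1/(500×12) ft/kip = 0.000167 ft/kip, R_2 = δ_0 / (δ_{22} + 1/k) = 0.40579 / (0.00747 + 0.000167) = 53.14 kip.
Moment equilibrium about 1: M_1 = Σ(load moments about 1) − R_2·L = 739.4 − 53.14×9.8 = 218.7 kip·ft.

M_1 = 218.7 kip·ft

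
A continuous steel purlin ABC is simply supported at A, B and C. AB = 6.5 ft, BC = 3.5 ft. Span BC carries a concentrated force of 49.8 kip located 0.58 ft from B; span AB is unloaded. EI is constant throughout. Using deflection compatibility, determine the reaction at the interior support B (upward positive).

R_B = 44.95 kip

Insert a hinge at B; M_B is the redundant, and each span becomes simply supported.
Rotations at B on the released spans (each span's end-slope, ×1/EI):
  span BC: point load 49.8 at a = 0.58: Pab(L + b)/(6LEI) = 25.78/EI
  relative rotation θ_0 = (0 + 25.78)/EI = 25.78/EI
A unit hogging moment at B produces rotation L₁/(3EI) + L₂/(3EI) = 3.333/EI.
Slope continuity at B: θ_0 = M_B·3.333/EI, so M_B = 25.78/3.333 = 7.735 kip·ft (hogging).
Span AB, ΣM about A with M_B applied at B: R_B^{AB}·6.5 = 0 + 7.735, so R_B^{AB} = 1.19 kip and R_A = 0 − 1.19 = -1.19 kip.
Span BC, ΣM about C: R_B^{BC}·3.5 = 145.4 + 7.735, so R_B^{BC} = 43.76 kip and R_C = 49.8 − 43.76 = 6.042 kip.
R_B = 1.19 + 43.76 = 44.95 kip.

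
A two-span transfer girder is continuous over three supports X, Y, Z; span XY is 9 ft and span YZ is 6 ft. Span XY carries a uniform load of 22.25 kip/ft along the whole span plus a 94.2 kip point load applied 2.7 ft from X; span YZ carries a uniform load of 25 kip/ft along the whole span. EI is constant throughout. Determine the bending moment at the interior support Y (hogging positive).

Insert a hinge at Y; M_Y is the redundant, and each span becomes simply supported.
End slopes at the hinge Y, treating each span as simply supported:
  span XY: UDL 22.25: wL³/(24EI) = 675.8/EI
  span XY: point load 94.2 at a = 2.7: Pab(L + a)/(6LEI) = 347.2/EI
  span YZ: UDL 25: wL³/(24EI) = 225/EI
  relative rotation θ_0 = (1023 + 225)/EI = 1248/EI
A unit hogging moment at Y produces rotation L₁/(3EI) + L₂/(3EI) = 5/EI.
Compatibility: M_Y·(L₁+L₂)/(3EI) = θ_0, giving M_Y = 249.6 kip·ft (hogging).

M_Y = 249.6 kip·ft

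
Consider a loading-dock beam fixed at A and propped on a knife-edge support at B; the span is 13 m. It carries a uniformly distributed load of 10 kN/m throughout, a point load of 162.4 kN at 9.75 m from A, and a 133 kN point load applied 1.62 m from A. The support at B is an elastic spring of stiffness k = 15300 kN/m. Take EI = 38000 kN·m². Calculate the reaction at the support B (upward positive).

Choose R_B as the redundant. The primary structure is the cantilever fixed at A.
Downward deflection at the released point B due to the loads:
  UDL 10: wL⁴/(8EI) = 35701/EI
  point load 162.4 at a = 9.75: Pa²(3L − a)/(6EI) = 75261/EI
  point load 133 at a = 1.62: Pa²(3L − a)/(6EI) = 2175/EI
  δ_0 = 113137/EI
Tip deflection under a unit load at B: L³/(3EI) = 732.3/EI.
With EI = 38000 kN·m²: δ_0 = 2.9773 m and δ_{BB} = 0.019272 m/kN.
Compatibility — the spring shortens by R_B/k under the reaction it provides: δ_0 − R_B·δ_{BB} = R_B/k. With 1/k = 0.000065 m/kN, R_B = δ_0 / (δ_{BB} + 1/k) = 2.9773 / (0.019272 + 0.000065) = 154 kN.

R_B = 154 kN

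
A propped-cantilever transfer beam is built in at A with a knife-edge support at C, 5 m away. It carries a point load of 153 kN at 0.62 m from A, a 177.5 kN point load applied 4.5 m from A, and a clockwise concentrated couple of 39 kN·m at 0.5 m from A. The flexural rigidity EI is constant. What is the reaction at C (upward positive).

R_C = 156.6 kN

Take the reaction at C as the redundant and release it; the primary structure is a cantilever fixed at A.
Free-end deflection of the primary structure under the applied loading (downward +):
  point load 153 at a = 0.62: Pa²(3L − a)/(6EI) = 141/EI
  point load 177.5 at a = 4.5: Pa²(3L − a)/(6EI) = 6290/EI
  clockwise couple 39 at a = 0.5: M₀a(2L − a)/(2EI) = 92.62/EI
  δ_0 = 6524/EI
Flexibility coefficient — unit upward force at C: δ_{CC} = L³/(3EI) = 41.67/EI.
Compatibility at C: δ_0 − R_C·δ_{CC} = 0, so R_C = 6524/41.67 = 156.6 kN.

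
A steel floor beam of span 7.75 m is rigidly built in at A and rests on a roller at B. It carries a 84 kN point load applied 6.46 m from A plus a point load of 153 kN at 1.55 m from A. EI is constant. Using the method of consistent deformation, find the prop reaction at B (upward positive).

Choose R_B as the redundant. The primary structure is the cantilever fixed at A.
Primary-structure tip deflection at B by superposition:
  point load 84 at a = 6.46: Pa²(3L − a)/(6EI) = 9809/EI
  point load 153 at a = 1.55: Pa²(3L − a)/(6EI) = 1329/EI
  δ_0 = 11139/EI
Tip deflection under a unit load at B: L³/(3EI) = 155.2/EI.
The prop prevents deflection at B: R_B = δ_0/δ_{BB} = 11139/155.2 = 71.79 kN.

R_B = 71.79 kN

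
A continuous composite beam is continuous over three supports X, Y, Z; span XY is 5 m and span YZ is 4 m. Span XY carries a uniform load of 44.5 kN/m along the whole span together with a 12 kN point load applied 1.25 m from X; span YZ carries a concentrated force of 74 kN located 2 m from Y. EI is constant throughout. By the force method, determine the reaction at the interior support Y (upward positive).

Insert a hinge at Y; M_Y is the redundant, and each span becomes simply supported.
Rotations at Y on the released spans (each span's end-slope, ×1/EI):
  span XY: UDL 44.5: wL³/(24EI) = 231.8/EI
  span XY: point load 12 at a = 1.25: Pab(L + a)/(6LEI) = 11.72/EI
  span YZ: point load 74 at a = 2: Pab(L + b)/(6LEI) = 74/EI
  relative rotation θ_0 = (243.5 + 74)/EI = 317.5/EI
A unit hogging moment at Y produces rotation L₁/(3EI) + L₂/(3EI) = 3/EI.
Compatibility: M_Y·(L₁+L₂)/(3EI) = θ_0, giving M_Y = 105.8 kN·m (hogging).
Span XY, ΣM about X with M_Y applied at Y: R_Y^{XY}·5 = 571.2 + 105.8, so R_Y^{XY} = 135.4 kN and R_X = 234.5 − 135.4 = 99.08 kN.
Span YZ, ΣM about Z: R_Y^{YZ}·4 = 148 + 105.8, so R_Y^{YZ} = 63.46 kN and R_Z = 74 − 63.46 = 10.54 kN.
R_Y = 135.4 + 63.46 = 198.9 kN.

R_Y = 198.9 kN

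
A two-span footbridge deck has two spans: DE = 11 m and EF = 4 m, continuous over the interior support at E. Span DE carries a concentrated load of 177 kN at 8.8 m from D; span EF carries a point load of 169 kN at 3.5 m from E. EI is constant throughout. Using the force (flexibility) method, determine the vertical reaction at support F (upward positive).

R_F = 93.7 kN

Insert a hinge at E; M_E is the redundant, and each span becomes simply supported.
End slopes at the hinge E, treating each span as simply supported:
  span DE: point load 177 at a = 8.8: Pab(L + a)/(6LEI) = 1028/EI
  span EF: point load 169 at a = 3.5: Pab(L + b)/(6LEI) = 55.45/EI
  relative rotation θ_0 = (1028 + 55.45)/EI = 1083/EI
A unit hogging moment at E produces rotation L₁/(3EI) + L₂/(3EI) = 5/EI.
Slope continuity at E: θ_0 = M_E·5/EI, so M_E = 1083/5 = 216.7 kN·m (hogging).
Span EF, ΣM about F: R_E^{EF}·4 = 84.5 + 216.7, so R_E^{EF} = 75.3 kN and R_F = 169 − 75.3 = 93.7 kN.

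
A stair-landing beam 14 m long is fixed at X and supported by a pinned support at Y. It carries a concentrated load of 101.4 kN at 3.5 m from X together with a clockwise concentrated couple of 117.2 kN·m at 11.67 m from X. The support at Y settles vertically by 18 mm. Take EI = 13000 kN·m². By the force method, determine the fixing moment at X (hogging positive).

Take the reaction at Y as the redundant and release it; the primary structure is a cantilever fixed at X.
Downward deflection at the released point Y due to the loads:
  point load 101.4 at a = 3.5: Pa²(3L − a)/(6EI) = 7970/EI
  clockwise couple 117.2 at a = 11.67: M₀a(2L − a)/(2EI) = 11167/EI
  δ_0 = 19138/EI
Flexibility coefficient — unit upward force at Y: δ_{YY} = L³/(3EI) = 914.7/EI.
With EI = 13000 kN·m²: δ_0 = 1.4721 m and δ_{YY} = 0.070359 m/kN.
Compatibility — the beam at Y must follow the support down by 0.018 m: δ_0 − R_Y·δ_{YY} = 0.018, so R_Y = (1.4721 − 0.018)/0.070359 = 20.67 kN.
Moment equilibrium about X: M_X = Σ(load moments about X) − R_Y·L = 472.1 − 20.67×14 = 182.8 kN·m.

M_X = 182.8 kN·m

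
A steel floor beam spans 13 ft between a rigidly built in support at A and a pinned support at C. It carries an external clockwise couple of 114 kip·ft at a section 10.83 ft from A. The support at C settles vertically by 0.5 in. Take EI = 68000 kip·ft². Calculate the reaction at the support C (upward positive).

R_C = 8.918 kip

Take the reaction at C as the redundant and release it; the primary structure is a cantilever fixed at A.
Deflection at C on the released cantilever, summing each load's contribution:
  clockwise couple 114 at a = 10.83: M₀a(2L − a)/(2EI) = 9365/EI
Flexibility coefficient — unit upward force at C: δ_{CC} = L³/(3EI) = 732.3/EI.
With EI = 68000 kip·ft²: δ_0 = 0.13771 ft and δ_{CC} = 0.01077 ft/kip.
Compatibility — the beam at C must follow the support down by 0.04167 ft: δ_0 − R_C·δ_{CC} = 0.04167, so R_C = (0.13771 − 0.04167)/0.01077 = 8.918 kip.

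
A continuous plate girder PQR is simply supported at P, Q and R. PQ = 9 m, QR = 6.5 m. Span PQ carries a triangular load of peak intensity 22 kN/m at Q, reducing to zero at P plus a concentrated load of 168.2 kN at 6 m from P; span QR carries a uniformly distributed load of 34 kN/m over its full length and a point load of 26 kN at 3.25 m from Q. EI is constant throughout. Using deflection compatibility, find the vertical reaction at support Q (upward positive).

Take M_Q as the redundant. Released structure: two simple spans PQ and QR with a hinge at Q.
Discontinuity in slope at Q on the released structure — sum the simple-span end rotations:
  span PQ: triangular load, peak 22: w₀L³/(45EI) = 356.4/EI
  span PQ: point load 168.2 at a = 6: Pab(L + a)/(6LEI) = 841/EI
  span QR: UDL 34: wL³/(24EI) = 389.1/EI
  span QR: point load 26 at a = 3.25: Pab(L + b)/(6LEI) = 68.66/EI
  relative rotation θ_0 = (1197 + 457.7)/EI = 1655/EI
A unit hogging moment at Q produces rotation L₁/(3EI) + L₂/(3EI) = 5.167/EI.
Slope continuity at Q: θ_0 = M_Q·5.167/EI, so M_Q = 1655/5.167 = 320.3 kN·m (hogging).
Span PQ, ΣM about P with M_Q applied at Q: R_Q^{PQ}·9 = 1603 + 320.3, so R_Q^{PQ} = 213.7 kN and R_P = 267.2 − 213.7 = 53.47 kN.
Span QR, ΣM about R: R_Q^{QR}·6.5 = 802.8 + 320.3, so R_Q^{QR} = 172.8 kN and R_R = 247 − 172.8 = 74.22 kN.
R_Q = 213.7 + 172.8 = 386.5 kN.

R_Q = 386.5 kN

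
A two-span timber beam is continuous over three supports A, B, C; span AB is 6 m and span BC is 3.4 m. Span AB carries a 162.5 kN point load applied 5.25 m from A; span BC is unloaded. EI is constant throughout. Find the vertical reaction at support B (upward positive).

Take M_B as the redundant. Released structure: two simple spans AB and BC with a hinge at B.
Discontinuity in slope at B on the released structure — sum the simple-span end rotations:
  span AB: point load 162.5 at a = 5.25: Pab(L + a)/(6LEI) = 200/EI
  relative rotation θ_0 = (200 + 0)/EI = 200/EI
A unit hogging moment at B produces rotation L₁/(3EI) + L₂/(3EI) = 3.133/EI.
Compatibility: M_B·(L₁+L₂)/(3EI) = θ_0, giving M_B = 63.81 kN·m (hogging).
Span AB, ΣM about A with M_B applied at B: R_B^{AB}·6 = 853.1 + 63.81, so R_B^{AB} = 152.8 kN and R_A = 162.5 − 152.8 = 9.677 kN.
Span BC, ΣM about C: R_B^{BC}·3.4 = 0 + 63.81, so R_B^{BC} = 18.77 kN and R_C = 0 − 18.77 = -18.77 kN.
R_B = 152.8 + 18.77 = 171.6 kN.

R_B = 171.6 kN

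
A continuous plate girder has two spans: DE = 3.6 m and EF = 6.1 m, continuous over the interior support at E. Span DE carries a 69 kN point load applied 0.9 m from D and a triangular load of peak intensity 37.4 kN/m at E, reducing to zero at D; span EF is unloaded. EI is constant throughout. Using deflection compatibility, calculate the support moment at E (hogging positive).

Take M_E as the redundant. Released structure: two simple spans DE and EF with a hinge at E.
End slopes at the hinge E, treating each span as simply supported:
  span DE: point load 69 at a = 0.9: Pab(L + a)/(6LEI) = 34.93/EI
  span DE: triangular load, peak 37.4: w₀L³/(45EI) = 38.78/EI
  relative rotation θ_0 = (73.71 + 0)/EI = 73.71/EI
A unit hogging moment at E produces rotation L₁/(3EI) + L₂/(3EI) = 3.233/EI.
Compatibility: M_E·(L₁+L₂)/(3EI) = θ_0, giving M_E = 22.8 kN·m (hogging).

M_E = 22.8 kN·m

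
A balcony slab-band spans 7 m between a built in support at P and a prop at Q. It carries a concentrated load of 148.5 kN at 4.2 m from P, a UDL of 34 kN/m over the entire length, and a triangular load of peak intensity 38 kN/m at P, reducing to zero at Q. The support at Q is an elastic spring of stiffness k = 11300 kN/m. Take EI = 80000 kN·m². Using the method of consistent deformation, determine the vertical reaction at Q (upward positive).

R_Q = 169.5 kN

Remove the prop at Q; the released (primary) structure is a cantilever built in at P.
Free-end deflection of the primary structure under the applied loading (downward +):
  point load 148.5 at a = 4.2: Pa²(3L − a)/(6EI) = 7335/EI
  UDL 34: wL⁴/(8EI) = 10204/EI
  triangular load, peak 38 at the fixed end: w₀L⁴/(30EI) = 3041/EI
  δ_0 = 20580/EI
Tip deflection under a unit load at Q: L³/(3EI) = 114.3/EI.
With EI = 80000 kN·m²: δ_0 = 0.25725 m and δ_{QQ} = 0.001429 m/kN.
Compatibility — the spring shortens by R_Q/k under the reaction it provides: δ_0 − R_Q·δ_{QQ} = R_Q/k. With 1/k = 0.000088 m/kN, R_Q = δ_0 / (δ_{QQ} + 1/k) = 0.25725 / (0.001429 + 0.000088) = 169.5 kN.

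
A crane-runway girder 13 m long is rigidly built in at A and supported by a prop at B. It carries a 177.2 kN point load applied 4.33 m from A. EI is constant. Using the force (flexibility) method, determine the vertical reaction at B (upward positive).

Take the reaction at B as the redundant and release it; the primary structure is a cantilever fixed at A.
Deflection at B on the released cantilever, summing each load's contribution:
  point load 177.2 at a = 4.33: Pa²(3L − a)/(6EI) = 19197/EI
Flexibility coefficient — unit upward force at B: δ_{BB} = L³/(3EI) = 732.3/EI.
Compatibility at B: δ_0 − R_B·δ_{BB} = 0, so R_B = 19197/732.3 = 26.21 kN.

R_B = 26.21 kN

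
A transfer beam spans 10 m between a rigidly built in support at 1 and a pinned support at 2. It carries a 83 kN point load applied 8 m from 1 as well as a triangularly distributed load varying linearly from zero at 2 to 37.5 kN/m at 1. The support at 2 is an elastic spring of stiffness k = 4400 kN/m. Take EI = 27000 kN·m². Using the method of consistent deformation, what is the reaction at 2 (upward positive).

R_2 = 94.2 kN

Choose R_2 as the redundant. The primary structure is the cantilever fixed at 1.
Deflection at 2 on the released cantilever, summing each load's contribution:
  point load 83 at a = 8: Pa²(3L − a)/(6EI) = 19477/EI
  triangular load, peak 37.5 at the fixed end: w₀L⁴/(30EI) = 12500/EI
  δ_0 = 31977/EI
Tip deflection under a unit load at 2: L³/(3EI) = 333.3/EI.
With EI = 27000 kN·m²: δ_0 = 1.1843 m and δ_{22} = 0.012346 m/kN.
Compatibility — the spring shortens by R_2/k under the reaction it provides: δ_0 − R_2·δ_{22} = R_2/k. With 1/k = 0.000227 m/kN, R_2 = δ_0 / (δ_{22} + 1/k) = 1.1843 / (0.012346 + 0.000227) = 94.2 kN.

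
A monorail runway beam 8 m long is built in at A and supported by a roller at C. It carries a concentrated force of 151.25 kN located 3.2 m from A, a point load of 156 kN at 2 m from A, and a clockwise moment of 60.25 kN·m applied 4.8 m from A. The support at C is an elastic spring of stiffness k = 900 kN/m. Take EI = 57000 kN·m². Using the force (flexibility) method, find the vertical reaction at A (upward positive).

Release the roller at C. Primary structure: cantilever fixed at A.
Primary-structure tip deflection at C by superposition:
  point load 151.25 at a = 3.2: Pa²(3L − a)/(6EI) = 5369/EI
  point load 156 at a = 2: Pa²(3L − a)/(6EI) = 2288/EI
  clockwise couple 60.25 at a = 4.8: M₀a(2L − a)/(2EI) = 1620/EI
  δ_0 = 9277/EI
Flexibility coefficient — unit upward force at C: δ_{CC} = L³/(3EI) = 170.7/EI.
With EI = 57000 kN·m²: δ_0 = 0.16275 m and δ_{CC} = 0.002994 m/kN.
Compatibility — the spring shortens by R_C/k under the reaction it provides: δ_0 − R_C·δ_{CC} = R_C/k. With 1/k = 0.001111 m/kN, R_C = δ_0 / (δ_{CC} + 1/k) = 0.16275 / (0.002994 + 0.001111) = 39.64 kN.
Vertical equilibrium: R_A = ΣP − R_C = 307.2 − 39.64 = 267.6 kN.

R_A = 267.6 kN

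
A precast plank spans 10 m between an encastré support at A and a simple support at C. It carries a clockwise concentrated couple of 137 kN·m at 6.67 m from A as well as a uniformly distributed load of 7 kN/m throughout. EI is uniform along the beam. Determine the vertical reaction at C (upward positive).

Release the roller at C. Primary structure: cantilever fixed at A.
Deflection at C on the released cantilever, summing each load's contribution:
  clockwise couple 137 at a = 6.67: M₀a(2L − a)/(2EI) = 6090/EI
  UDL 7: wL⁴/(8EI) = 8750/EI
  δ_0 = 14840/EI
Flexibility coefficient — unit upward force at C: δ_{CC} = L³/(3EI) = 333.3/EI.
Compatibility at C: δ_0 − R_C·δ_{CC} = 0, so R_C = 14840/333.3 = 44.52 kN.

R_C = 44.52 kN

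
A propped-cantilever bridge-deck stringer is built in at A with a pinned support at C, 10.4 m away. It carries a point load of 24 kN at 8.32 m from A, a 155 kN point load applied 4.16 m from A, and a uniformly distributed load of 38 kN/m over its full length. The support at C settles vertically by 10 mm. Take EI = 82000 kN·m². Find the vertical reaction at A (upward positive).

R_A = 379.1 kN

Choose R_C as the redundant. The primary structure is the cantilever fixed at A.
Deflection at C on the released cantilever, summing each load's contribution:
  point load 24 at a = 8.32: Pa²(3L − a)/(6EI) = 6335/EI
  point load 155 at a = 4.16: Pa²(3L − a)/(6EI) = 12089/EI
  UDL 38: wL⁴/(8EI) = 55568/EI
  δ_0 = 73992/EI
Flexibility coefficient — unit upward force at C: δ_{CC} = L³/(3EI) = 375/EI.
With EI = 82000 kN·m²: δ_0 = 0.90234 m and δ_{CC} = 0.004573 m/kN.
Compatibility — the beam at C must follow the support down by 0.01 m: δ_0 − R_C·δ_{CC} = 0.01, so R_C = (0.90234 − 0.01)/0.004573 = 195.1 kN.
Vertical equilibrium: R_A = ΣP − R_C = 574.2 − 195.1 = 379.1 kN.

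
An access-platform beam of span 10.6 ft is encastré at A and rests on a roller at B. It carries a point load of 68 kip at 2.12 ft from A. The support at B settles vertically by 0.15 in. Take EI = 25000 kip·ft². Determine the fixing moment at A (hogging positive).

Take the reaction at B as the redundant and release it; the primary structure is a cantilever fixed at A.
Deflection at B on the released cantilever, summing each load's contribution:
  point load 68 at a = 2.12: Pa²(3L − a)/(6EI) = 1512/EI
Flexibility coefficient — unit upward force at B: δ_{BB} = L³/(3EI) = 397/EI.
With EI = 25000 kip·ft²: δ_0 = 0.060472 ft and δ_{BB} = 0.01588 ft/kip.
Compatibility — the beam at B must follow the support down by 0.0125 ft: δ_0 − R_B·δ_{BB} = 0.0125, so R_B = (0.060472 − 0.0125)/0.01588 = 3.021 kip.
Moment equilibrium about A: M_A = Σ(load moments about A) − R_B·L = 144.2 − 3.021×10.6 = 112.1 kip·ft.

M_A = 112.1 kip·ft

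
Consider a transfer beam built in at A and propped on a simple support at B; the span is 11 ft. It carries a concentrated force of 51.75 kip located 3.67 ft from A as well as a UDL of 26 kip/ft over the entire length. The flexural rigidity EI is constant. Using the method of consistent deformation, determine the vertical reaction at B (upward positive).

Remove the prop at B; the released (primary) structure is a cantilever built in at A.
Downward deflection at the released point B due to the loads:
  point load 51.75 at a = 3.67: Pa²(3L − a)/(6EI) = 3407/EI
  UDL 26: wL⁴/(8EI) = 47583/EI
  δ_0 = 50990/EI
Tip deflection under a unit load at B: L³/(3EI) = 443.7/EI.
The prop prevents deflection at B: R_B = δ_0/δ_{BB} = 50990/443.7 = 114.9 kip.

R_B = 114.9 kip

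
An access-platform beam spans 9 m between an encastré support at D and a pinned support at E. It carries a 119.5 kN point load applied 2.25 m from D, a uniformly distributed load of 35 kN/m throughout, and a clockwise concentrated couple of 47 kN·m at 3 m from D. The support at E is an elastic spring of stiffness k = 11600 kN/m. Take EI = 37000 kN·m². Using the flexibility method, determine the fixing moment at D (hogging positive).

M_D = 554.1 kN·m

Remove the prop at E; the released (primary) structure is a cantilever built in at D.
Deflection at E on the released cantilever, summing each load's contribution:
  point load 119.5 at a = 2.25: Pa²(3L − a)/(6EI) = 2495/EI
  UDL 35: wL⁴/(8EI) = 28704/EI
  clockwise couple 47 at a = 3: M₀a(2L − a)/(2EI) = 1058/EI
  δ_0 = 32257/EI
Tip deflection under a unit load at E: L³/(3EI) = 243/EI.
With EI = 37000 kN·m²: δ_0 = 0.87182 m and δ_{EE} = 0.006568 m/kN.
Compatibility — the spring shortens by R_E/k under the reaction it provides: δ_0 − R_E·δ_{EE} = R_E/k. With 1/k = 0.000086 m/kN, R_E = δ_0 / (δ_{EE} + 1/k) = 0.87182 / (0.006568 + 0.000086) = 131 kN.
Moment equilibrium about D: M_D = Σ(load moments about D) − R_E·L = 1733 − 131×9 = 554.1 kN·m.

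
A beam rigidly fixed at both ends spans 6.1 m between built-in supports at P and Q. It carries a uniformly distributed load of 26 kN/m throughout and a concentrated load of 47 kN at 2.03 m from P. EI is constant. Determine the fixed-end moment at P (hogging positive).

Take the two fixed-end moments M_P, M_Q as redundants; the released structure is the simple span PQ.
On the primary (simply-supported) span, the end slopes from the loading are:
  at P: UDL 26: wL³/(24EI) = 245.9/EI
  at Q: UDL 26: wL³/(24EI) = 245.9/EI
  at P: point load 47 at a = 2.03: Pab(L + b)/(6LEI) = 107.9/EI
  at Q: point load 47 at a = 2.03: Pab(L + a)/(6LEI) = 86.26/EI
  θ_P0 = 353.8/EI,  θ_Q0 = 332.2/EI
Flexibility coefficients: a unit moment at one end gives L/(3EI) there and L/(6EI) at the far end, so f₁₁ = f₂₂ = 2.033/EI and f₁₂ = f₂₁ = 1.017/EI.
Compatibility — zero rotation at each built-in end:
  2.033 M_P + 1.017 M_Q = 353.8
  1.017 M_P + 2.033 M_Q = 332.2
Solving the pair gives M_P = 123.1 kN·m and M_Q = 101.8 kN·m (hogging).

M_P = 123.1 kN·m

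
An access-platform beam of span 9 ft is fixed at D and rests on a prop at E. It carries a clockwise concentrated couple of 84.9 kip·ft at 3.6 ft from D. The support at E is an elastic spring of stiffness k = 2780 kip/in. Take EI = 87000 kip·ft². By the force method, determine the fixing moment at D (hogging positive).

M_D = 4.261 kip·ft

Choose R_E as the redundant. The primary structure is the cantilever fixed at D.
Downward deflection at the released point E due to the loads:
  clockwise couple 84.9 at a = 3.6: M₀a(2L − a)/(2EI) = 2201/EI
Tip deflection under a unit load at E: L³/(3EI) = 243/EI.
With EI = 87000 kip·ft²: δ_0 = 0.025294 ft and δ_{EE} = 0.002793 ft/kip.
Compatibility — the spring shortens by R_E/k under the reaction it provides: δ_0 − R_E·δ_{EE} = R_E/k. With 1/k = 1/(2780×12) ft/kip = 0.00003 ft/kip, R_E = δ_0 / (δ_{EE} + 1/k) = 0.025294 / (0.002793 + 0.00003) = 8.96 kip.
Moment equilibrium about D: M_D = Σ(load moments about D) − R_E·L = 84.9 − 8.96×9 = 4.261 kip·ft.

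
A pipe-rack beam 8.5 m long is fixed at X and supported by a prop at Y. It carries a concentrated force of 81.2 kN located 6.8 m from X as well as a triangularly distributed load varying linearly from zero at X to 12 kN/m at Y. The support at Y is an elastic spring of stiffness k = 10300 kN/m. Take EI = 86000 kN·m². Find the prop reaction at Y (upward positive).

R_Y = 81.88 kN

Remove the prop at Y; the released (primary) structure is a cantilever built in at X.
Primary-structure tip deflection at Y by superposition:
  point load 81.2 at a = 6.8: Pa²(3L − a)/(6EI) = 11702/EI
  triangular load, peak 12 at the free end: 11w₀L⁴/(120EI) = 5742/EI
  δ_0 = 17444/EI
Tip deflection under a unit load at Y: L³/(3EI) = 204.7/EI.
With EI = 86000 kN·m²: δ_0 = 0.20284 m and δ_{YY} = 0.00238 m/kN.
Compatibility — the spring shortens by R_Y/k under the reaction it provides: δ_0 − R_Y·δ_{YY} = R_Y/k. With 1/k = 0.000097 m/kN, R_Y = δ_0 / (δ_{YY} + 1/k) = 0.20284 / (0.00238 + 0.000097) = 81.88 kN.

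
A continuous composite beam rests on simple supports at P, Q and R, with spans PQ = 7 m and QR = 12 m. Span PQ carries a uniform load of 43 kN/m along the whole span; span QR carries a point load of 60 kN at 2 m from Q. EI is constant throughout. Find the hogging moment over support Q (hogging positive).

M_Q = 154.9 kN·m

Release continuity at Q by inserting a hinge; the redundant is the internal moment M_Q. The primary structure is two simply-supported spans PQ and QR.
Rotations at Q on the released spans (each span's end-slope, ×1/EI):
  span PQ: UDL 43: wL³/(24EI) = 614.5/EI
  span QR: point load 60 at a = 2: Pab(L + b)/(6LEI) = 366.7/EI
  relative rotation θ_0 = (614.5 + 366.7)/EI = 981.2/EI
A unit hogging moment at Q produces rotation L₁/(3EI) + L₂/(3EI) = 6.333/EI.
Slope continuity at Q: θ_0 = M_Q·6.333/EI, so M_Q = 981.2/6.333 = 154.9 kN·m (hogging).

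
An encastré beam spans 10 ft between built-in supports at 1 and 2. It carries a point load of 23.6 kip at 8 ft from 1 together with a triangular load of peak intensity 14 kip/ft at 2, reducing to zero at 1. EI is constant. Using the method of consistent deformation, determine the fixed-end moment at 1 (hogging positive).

M_1 = 54.22 kip·ft

Release both end moments; the primary structure is a simply-supported span 12 with redundants M_1 and M_2.
On the primary (simply-supported) span, the end slopes from the loading are:
  at 1: point load 23.6 at a = 8: Pab(L + b)/(6LEI) = 75.52/EI
  at 2: point load 23.6 at a = 8: Pab(L + a)/(6LEI) = 113.3/EI
  at 1: triangular load, peak 14: 7w₀L³/(360EI) = 272.2/EI
  at 2: triangular load, peak 14: w₀L³/(45EI) = 311.1/EI
  θ_10 = 347.7/EI,  θ_20 = 424.4/EI
Flexibility coefficients: a unit moment at one end gives L/(3EI) there and L/(6EI) at the far end, so f₁₁ = f₂₂ = 3.333/EI and f₁₂ = f₂₁ = 1.667/EI.
Compatibility — zero rotation at each built-in end:
  3.333 M_1 + 1.667 M_2 = 347.7
  1.667 M_1 + 3.333 M_2 = 424.4
Solving the pair gives M_1 = 54.22 kip·ft and M_2 = 100.2 kip·ft (hogging).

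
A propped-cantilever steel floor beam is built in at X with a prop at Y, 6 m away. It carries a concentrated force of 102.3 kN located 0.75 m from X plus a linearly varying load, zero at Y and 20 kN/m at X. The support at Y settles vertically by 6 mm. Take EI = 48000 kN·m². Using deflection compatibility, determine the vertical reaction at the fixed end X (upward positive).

R_X = 152 kN

Release the roller at Y. Primary structure: cantilever fixed at X.
Primary-structure tip deflection at Y by superposition:
  point load 102.3 at a = 0.75: Pa²(3L − a)/(6EI) = 165.4/EI
  triangular load, peak 20 at the fixed end: w₀L⁴/(30EI) = 864/EI
  δ_0 = 1029/EI
Flexibility coefficient — unit upward force at Y: δ_{YY} = L³/(3EI) = 72/EI.
With EI = 48000 kN·m²: δ_0 = 0.021447 m and δ_{YY} = 0.0015 m/kN.
Compatibility — the beam at Y must follow the support down by 0.006 m: δ_0 − R_Y·δ_{YY} = 0.006, so R_Y = (0.021447 − 0.006)/0.0015 = 10.3 kN.
Vertical equilibrium: R_X = ΣP − R_Y = 162.3 − 10.3 = 152 kN.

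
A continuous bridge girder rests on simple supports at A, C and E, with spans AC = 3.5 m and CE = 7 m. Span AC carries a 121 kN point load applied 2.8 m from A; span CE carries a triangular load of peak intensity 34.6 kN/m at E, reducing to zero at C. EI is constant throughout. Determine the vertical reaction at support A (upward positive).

Release continuity at C by inserting a hinge; the redundant is the internal moment M_C. The primary structure is two simply-supported spans AC and CE.
Discontinuity in slope at C on the released structure — sum the simple-span end rotations:
  span AC: point load 121 at a = 2.8: Pab(L + a)/(6LEI) = 71.15/EI
  span CE: triangular load, peak 34.6: 7w₀L³/(360EI) = 230.8/EI
  relative rotation θ_0 = (71.15 + 230.8)/EI = 301.9/EI
A unit hogging moment at C produces rotation L₁/(3EI) + L₂/(3EI) = 3.5/EI.
Compatibility: M_C·(L₁+L₂)/(3EI) = θ_0, giving M_C = 86.26 kN·m (hogging).
Span AC, ΣM about A with M_C applied at C: R_C^{AC}·3.5 = 338.8 + 86.26, so R_C^{AC} = 121.4 kN and R_A = 121 − 121.4 = -0.4458 kN.

R_A = -0.4458 kN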